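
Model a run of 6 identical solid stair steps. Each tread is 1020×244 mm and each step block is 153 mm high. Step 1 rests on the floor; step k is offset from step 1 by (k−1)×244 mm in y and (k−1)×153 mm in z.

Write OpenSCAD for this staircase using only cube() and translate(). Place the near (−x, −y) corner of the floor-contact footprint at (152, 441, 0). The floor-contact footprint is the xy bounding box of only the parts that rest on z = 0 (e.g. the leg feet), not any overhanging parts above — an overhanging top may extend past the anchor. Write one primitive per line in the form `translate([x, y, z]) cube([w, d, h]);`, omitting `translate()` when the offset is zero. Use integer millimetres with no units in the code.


translate([152, 441, 0]) cube([1020, 244, 153]);
translate([152, 685, 153]) cube([1020, 244, 153]);
translate([152, 929, 306]) cube([1020, 244, 153]);
translate([152, 1173, 459]) cube([1020, 244, 153]);
translate([152, 1417, 612]) cube([1020, 244, 153]);
translate([152, 1661, 765]) cube([1020, 244, 153]);


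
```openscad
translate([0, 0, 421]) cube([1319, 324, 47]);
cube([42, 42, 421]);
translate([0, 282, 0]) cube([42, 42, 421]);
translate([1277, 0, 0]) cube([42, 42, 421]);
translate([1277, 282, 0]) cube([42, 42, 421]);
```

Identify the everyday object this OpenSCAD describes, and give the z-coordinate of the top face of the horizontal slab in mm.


A bench. The seat-top height is 468 mm.

A long slab on four corner posts — a bench. The slab sits at z = 421 with thickness 47, so the top is 421 + 47 = 468 mm.


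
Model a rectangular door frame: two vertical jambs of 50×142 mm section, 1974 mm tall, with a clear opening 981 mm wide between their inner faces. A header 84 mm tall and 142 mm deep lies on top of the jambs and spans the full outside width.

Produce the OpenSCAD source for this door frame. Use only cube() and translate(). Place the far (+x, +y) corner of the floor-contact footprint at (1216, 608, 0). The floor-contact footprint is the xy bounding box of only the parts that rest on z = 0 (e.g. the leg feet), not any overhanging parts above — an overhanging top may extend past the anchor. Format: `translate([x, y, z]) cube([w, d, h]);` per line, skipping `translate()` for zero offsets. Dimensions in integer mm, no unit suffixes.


translate([135, 466, 0]) cube([50, 142, 1974]);
translate([1166, 466, 0]) cube([50, 142, 1974]);
translate([135, 466, 1974]) cube([1081, 142, 84]);


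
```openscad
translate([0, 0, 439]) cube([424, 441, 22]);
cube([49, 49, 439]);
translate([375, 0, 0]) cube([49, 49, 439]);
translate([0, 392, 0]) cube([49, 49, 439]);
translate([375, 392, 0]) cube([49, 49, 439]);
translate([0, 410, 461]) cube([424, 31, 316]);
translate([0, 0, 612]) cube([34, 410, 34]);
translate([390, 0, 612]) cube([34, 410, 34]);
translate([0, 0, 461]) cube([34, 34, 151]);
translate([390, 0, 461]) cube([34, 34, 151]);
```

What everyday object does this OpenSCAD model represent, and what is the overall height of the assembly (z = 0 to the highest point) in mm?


A chair. The overall height is 777 mm.

A slab on four corner posts with a tall panel at the back — a chair. The seat slab sits at z = 439 with thickness 22, and the 316 mm backrest starts at the seat top, so the overall height is 439 + 22 + 316 = 777 mm.


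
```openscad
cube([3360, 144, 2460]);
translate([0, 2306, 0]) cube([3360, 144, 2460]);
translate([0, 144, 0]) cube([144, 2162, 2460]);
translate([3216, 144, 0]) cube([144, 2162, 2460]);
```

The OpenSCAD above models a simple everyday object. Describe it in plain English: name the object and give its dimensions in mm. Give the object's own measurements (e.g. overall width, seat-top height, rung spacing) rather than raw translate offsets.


The wall frame of a small rectangular building: four walls, each 2460 mm tall and 144 mm thick, enclosing a footprint 3360 mm (x) by 2450 mm (y) outside-to-outside, with no floor or roof. The front and back walls (the −y and +y sides) span the full width; the two side walls fit between them.


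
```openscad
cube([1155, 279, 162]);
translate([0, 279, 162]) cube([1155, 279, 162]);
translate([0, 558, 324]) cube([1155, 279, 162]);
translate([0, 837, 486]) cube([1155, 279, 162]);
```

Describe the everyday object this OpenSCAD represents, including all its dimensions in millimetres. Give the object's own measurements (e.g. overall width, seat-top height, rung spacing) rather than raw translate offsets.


A straight staircase of 4 solid steps. Each step is 1155 mm wide (x), 279 mm deep (y, the going) and 162 mm tall (the rise). The first step rests on the floor; each subsequent step sits one going further in +y and one rise higher in +z, directly behind and above the previous step with no overlap.


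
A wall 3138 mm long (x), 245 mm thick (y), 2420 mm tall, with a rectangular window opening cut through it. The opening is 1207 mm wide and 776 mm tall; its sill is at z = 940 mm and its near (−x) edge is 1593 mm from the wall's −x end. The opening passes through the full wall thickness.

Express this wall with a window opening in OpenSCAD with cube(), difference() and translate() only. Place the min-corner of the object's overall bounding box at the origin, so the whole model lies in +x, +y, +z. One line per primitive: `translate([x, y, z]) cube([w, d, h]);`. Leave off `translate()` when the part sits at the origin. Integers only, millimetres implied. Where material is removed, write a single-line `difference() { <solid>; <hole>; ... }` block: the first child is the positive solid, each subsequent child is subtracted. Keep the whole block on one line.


difference() { cube([3138, 245, 2420]); translate([1593, 0, 940]) cube([1207, 245, 776]); }


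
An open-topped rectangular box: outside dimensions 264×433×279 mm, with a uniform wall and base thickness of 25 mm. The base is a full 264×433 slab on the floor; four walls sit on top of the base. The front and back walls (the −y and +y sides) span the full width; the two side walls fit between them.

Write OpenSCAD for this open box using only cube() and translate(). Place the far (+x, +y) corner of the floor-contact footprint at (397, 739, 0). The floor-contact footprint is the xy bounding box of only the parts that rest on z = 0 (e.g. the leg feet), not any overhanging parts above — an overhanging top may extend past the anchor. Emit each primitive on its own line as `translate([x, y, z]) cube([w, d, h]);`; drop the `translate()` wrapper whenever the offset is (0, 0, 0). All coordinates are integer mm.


translate([133, 306, 0]) cube([264, 433, 25]);
translate([133, 306, 25]) cube([264, 25, 254]);
translate([133, 714, 25]) cube([264, 25, 254]);
translate([133, 331, 25]) cube([25, 383, 254]);
translate([372, 331, 25]) cube([25, 383, 254]);


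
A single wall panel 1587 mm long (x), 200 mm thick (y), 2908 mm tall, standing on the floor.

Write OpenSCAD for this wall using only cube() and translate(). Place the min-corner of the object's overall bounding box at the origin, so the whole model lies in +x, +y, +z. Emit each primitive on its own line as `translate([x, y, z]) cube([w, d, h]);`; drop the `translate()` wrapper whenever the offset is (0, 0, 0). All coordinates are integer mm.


cube([1587, 200, 2908]);


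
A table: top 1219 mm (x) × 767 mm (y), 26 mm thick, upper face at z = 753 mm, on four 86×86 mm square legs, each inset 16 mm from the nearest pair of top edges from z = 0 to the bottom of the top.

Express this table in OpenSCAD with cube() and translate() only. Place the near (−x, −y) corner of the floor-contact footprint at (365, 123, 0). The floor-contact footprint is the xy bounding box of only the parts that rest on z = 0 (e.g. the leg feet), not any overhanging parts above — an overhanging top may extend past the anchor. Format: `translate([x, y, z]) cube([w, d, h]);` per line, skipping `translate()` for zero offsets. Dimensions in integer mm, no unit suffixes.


translate([349, 107, 727]) cube([1219, 767, 26]);
translate([365, 123, 0]) cube([86, 86, 727]);
translate([1466, 123, 0]) cube([86, 86, 727]);
translate([365, 772, 0]) cube([86, 86, 727]);
translate([1466, 772, 0]) cube([86, 86, 727]);


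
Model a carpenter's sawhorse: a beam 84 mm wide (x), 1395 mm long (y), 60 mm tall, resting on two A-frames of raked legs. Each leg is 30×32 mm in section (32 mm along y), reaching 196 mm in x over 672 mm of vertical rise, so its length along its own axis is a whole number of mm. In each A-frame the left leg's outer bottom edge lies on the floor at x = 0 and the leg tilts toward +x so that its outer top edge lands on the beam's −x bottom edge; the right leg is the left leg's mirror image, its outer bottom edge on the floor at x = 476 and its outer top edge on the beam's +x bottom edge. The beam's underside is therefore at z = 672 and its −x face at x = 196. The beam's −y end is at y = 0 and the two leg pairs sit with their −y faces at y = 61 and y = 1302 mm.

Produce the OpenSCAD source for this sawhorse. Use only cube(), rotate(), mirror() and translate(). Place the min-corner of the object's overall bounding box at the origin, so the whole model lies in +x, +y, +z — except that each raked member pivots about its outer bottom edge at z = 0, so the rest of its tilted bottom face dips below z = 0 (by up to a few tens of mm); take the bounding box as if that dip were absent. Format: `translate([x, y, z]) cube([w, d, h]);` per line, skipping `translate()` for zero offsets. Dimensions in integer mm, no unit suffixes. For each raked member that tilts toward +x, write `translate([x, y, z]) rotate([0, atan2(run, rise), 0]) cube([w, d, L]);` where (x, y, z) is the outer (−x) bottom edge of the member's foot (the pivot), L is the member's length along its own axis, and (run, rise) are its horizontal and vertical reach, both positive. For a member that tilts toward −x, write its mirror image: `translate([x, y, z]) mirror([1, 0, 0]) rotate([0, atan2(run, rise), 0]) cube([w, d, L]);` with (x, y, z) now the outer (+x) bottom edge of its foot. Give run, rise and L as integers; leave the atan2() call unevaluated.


translate([196, 0, 672]) cube([84, 1395, 60]);
translate([0, 61, 0]) rotate([0, atan2(196, 672), 0]) cube([30, 32, 700]);
translate([476, 61, 0]) mirror([1, 0, 0]) rotate([0, atan2(196, 672), 0]) cube([30, 32, 700]);
translate([0, 1302, 0]) rotate([0, atan2(196, 672), 0]) cube([30, 32, 700]);
translate([476, 1302, 0]) mirror([1, 0, 0]) rotate([0, atan2(196, 672), 0]) cube([30, 32, 700]);


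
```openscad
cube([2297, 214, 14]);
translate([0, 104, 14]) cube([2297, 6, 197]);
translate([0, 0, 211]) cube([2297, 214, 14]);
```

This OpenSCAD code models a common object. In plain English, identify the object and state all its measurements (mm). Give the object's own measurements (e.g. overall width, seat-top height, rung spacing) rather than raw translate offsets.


An I-beam lying along x, 2297 mm long. Overall section height 225 mm. Two flanges 214 mm wide (y) and 14 mm thick, one on the floor and one at the top; a web 6 mm thick runs between them, centred on the flange width.


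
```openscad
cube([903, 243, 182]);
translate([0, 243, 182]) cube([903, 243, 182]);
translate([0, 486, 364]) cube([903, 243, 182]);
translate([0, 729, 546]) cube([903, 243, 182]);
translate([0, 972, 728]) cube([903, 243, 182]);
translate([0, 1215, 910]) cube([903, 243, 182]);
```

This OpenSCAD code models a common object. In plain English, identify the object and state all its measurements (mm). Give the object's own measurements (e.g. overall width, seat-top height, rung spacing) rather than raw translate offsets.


A straight staircase of 6 solid steps. Each step is 903 mm wide (x), 243 mm deep (y, the going) and 182 mm tall (the rise). The first step rests on the floor; each subsequent step sits one going further in +y and one rise higher in +z, directly behind and above the previous step with no overlap.


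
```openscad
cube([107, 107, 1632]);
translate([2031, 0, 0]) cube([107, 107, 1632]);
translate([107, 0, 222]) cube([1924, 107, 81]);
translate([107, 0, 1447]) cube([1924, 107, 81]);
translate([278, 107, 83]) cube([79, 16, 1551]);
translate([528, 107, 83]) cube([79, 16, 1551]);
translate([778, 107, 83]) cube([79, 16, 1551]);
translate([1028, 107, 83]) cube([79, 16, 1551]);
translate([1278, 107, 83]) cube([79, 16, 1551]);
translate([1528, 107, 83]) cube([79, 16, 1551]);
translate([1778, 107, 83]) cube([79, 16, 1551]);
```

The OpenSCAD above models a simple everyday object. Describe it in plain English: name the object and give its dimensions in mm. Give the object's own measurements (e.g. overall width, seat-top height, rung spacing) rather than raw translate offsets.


A fence section. Two 107×107 mm posts, 1632 mm tall, stand on the floor with a clear span of 1924 mm between their inner faces. Two horizontal rails of 107×81 mm section span the gap between the posts with their undersides at z = 222 mm and z = 1447 mm, flush with the posts' −y face. 7 pickets, each 79 mm wide, 16 mm thick and 1551 mm tall, are fixed to the +y face of the rails with their bottoms at z = 83 mm, spaced across the span with a 171 mm gap after the −x post and between neighbouring pickets, with 174 mm left before the +x post.


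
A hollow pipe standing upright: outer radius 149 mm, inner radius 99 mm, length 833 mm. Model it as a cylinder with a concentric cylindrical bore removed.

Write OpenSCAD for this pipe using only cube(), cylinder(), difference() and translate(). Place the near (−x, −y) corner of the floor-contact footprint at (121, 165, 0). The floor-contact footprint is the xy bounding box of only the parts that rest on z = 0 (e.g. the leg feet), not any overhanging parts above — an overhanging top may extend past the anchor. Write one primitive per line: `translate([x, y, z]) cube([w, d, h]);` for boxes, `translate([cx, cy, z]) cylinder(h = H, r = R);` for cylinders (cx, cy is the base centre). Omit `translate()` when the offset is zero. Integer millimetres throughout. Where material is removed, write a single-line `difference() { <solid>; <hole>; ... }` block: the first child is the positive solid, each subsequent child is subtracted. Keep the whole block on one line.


difference() { translate([270, 314, 0]) cylinder(h = 833, r = 149); translate([270, 314, 0]) cylinder(h = 833, r = 99); }


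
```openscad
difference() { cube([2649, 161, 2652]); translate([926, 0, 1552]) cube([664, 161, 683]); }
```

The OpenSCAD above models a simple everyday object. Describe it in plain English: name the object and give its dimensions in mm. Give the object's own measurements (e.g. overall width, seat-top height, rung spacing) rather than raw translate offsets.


A wall 2649 mm long (x), 161 mm thick (y), 2652 mm tall, with a rectangular window opening cut through it. The opening is 664 mm wide and 683 mm tall; its sill is at z = 1552 mm and its near (−x) edge is 926 mm from the wall's −x end. The opening passes through the full wall thickness.


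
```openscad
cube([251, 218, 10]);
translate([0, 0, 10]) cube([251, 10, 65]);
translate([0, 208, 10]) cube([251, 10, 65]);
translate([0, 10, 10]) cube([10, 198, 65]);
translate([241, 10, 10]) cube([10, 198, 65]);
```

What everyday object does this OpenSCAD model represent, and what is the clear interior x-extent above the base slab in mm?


An open box. The internal width is 231 mm.

A 251×218 base slab with four walls standing on it — an open box. The base is 251 mm wide and the walls are 10 mm thick, so the internal width is 251 − 2 × 10 = 231 mm.


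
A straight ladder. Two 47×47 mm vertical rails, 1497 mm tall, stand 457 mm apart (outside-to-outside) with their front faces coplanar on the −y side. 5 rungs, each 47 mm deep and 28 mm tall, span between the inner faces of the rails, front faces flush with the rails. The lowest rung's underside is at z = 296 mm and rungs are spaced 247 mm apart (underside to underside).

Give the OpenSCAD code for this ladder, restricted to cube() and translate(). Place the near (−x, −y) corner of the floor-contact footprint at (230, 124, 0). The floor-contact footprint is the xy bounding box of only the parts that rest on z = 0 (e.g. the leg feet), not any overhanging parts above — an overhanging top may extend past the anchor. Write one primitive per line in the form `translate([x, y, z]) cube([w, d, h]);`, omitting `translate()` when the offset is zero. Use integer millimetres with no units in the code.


translate([230, 124, 0]) cube([47, 47, 1497]);
translate([640, 124, 0]) cube([47, 47, 1497]);
translate([277, 124, 296]) cube([363, 47, 28]);
translate([277, 124, 543]) cube([363, 47, 28]);
translate([277, 124, 790]) cube([363, 47, 28]);
translate([277, 124, 1037]) cube([363, 47, 28]);
translate([277, 124, 1284]) cube([363, 47, 28]);


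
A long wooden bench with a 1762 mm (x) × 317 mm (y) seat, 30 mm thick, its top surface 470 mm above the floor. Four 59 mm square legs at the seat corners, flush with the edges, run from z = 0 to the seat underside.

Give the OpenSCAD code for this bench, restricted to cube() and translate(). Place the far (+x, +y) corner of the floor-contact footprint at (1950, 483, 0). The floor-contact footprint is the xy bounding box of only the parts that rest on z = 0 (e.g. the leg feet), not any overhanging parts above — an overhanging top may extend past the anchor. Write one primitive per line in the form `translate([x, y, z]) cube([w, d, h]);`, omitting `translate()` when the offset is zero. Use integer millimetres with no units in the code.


translate([188, 166, 440]) cube([1762, 317, 30]);
translate([188, 166, 0]) cube([59, 59, 440]);
translate([188, 424, 0]) cube([59, 59, 440]);
translate([1891, 166, 0]) cube([59, 59, 440]);
translate([1891, 424, 0]) cube([59, 59, 440]);


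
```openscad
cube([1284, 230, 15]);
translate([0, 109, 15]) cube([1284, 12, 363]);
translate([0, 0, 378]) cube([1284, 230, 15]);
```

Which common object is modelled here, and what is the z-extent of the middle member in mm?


An I-beam. The web height is 363 mm.

Two wide flanges with a thin centred web — an I-beam. Overall 393 mm minus two 15 mm flanges gives a web of 393 − 2·15 = 363 mm.


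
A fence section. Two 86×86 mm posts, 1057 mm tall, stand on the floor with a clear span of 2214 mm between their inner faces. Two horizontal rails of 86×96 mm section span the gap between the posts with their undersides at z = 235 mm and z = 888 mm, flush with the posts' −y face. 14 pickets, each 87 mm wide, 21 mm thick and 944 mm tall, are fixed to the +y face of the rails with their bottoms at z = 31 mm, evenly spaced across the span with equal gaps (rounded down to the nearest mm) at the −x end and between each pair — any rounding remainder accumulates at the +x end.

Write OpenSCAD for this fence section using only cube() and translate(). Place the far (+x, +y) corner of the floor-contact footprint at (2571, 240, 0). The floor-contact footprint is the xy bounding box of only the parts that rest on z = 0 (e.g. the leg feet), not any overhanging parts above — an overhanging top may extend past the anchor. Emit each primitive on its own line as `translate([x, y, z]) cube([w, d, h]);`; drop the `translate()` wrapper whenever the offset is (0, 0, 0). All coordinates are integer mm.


translate([185, 154, 0]) cube([86, 86, 1057]);
translate([2485, 154, 0]) cube([86, 86, 1057]);
translate([271, 154, 235]) cube([2214, 86, 96]);
translate([271, 154, 888]) cube([2214, 86, 96]);
translate([337, 240, 31]) cube([87, 21, 944]);
translate([490, 240, 31]) cube([87, 21, 944]);
translate([643, 240, 31]) cube([87, 21, 944]);
translate([796, 240, 31]) cube([87, 21, 944]);
translate([949, 240, 31]) cube([87, 21, 944]);
translate([1102, 240, 31]) cube([87, 21, 944]);
translate([1255, 240, 31]) cube([87, 21, 944]);
translate([1408, 240, 31]) cube([87, 21, 944]);
translate([1561, 240, 31]) cube([87, 21, 944]);
translate([1714, 240, 31]) cube([87, 21, 944]);
translate([1867, 240, 31]) cube([87, 21, 944]);
translate([2020, 240, 31]) cube([87, 21, 944]);
translate([2173, 240, 31]) cube([87, 21, 944]);
translate([2326, 240, 31]) cube([87, 21, 944]);


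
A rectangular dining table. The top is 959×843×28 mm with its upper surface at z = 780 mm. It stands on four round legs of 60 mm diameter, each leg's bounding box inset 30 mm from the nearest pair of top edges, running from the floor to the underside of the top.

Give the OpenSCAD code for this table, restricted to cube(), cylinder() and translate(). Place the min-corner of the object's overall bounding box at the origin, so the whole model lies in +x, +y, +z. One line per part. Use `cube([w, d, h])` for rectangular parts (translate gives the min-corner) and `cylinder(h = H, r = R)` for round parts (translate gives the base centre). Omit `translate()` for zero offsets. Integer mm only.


// leg_h = 780 - 28 = 752
translate([0, 0, 752]) cube([959, 843, 28]);
translate([60, 60, 0]) cylinder(h = 752, r = 30);
translate([899, 60, 0]) cylinder(h = 752, r = 30);
translate([60, 783, 0]) cylinder(h = 752, r = 30);
translate([899, 783, 0]) cylinder(h = 752, r = 30);


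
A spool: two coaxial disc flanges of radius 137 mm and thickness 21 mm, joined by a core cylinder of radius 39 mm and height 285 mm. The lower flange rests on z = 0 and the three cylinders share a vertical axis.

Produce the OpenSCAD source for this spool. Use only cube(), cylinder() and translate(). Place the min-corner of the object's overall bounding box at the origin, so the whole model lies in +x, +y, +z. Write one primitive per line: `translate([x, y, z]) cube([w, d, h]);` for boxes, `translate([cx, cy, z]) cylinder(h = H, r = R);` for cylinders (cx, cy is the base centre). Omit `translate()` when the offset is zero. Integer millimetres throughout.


translate([137, 137, 0]) cylinder(h = 21, r = 137);
translate([137, 137, 21]) cylinder(h = 285, r = 39);
translate([137, 137, 306]) cylinder(h = 21, r = 137);


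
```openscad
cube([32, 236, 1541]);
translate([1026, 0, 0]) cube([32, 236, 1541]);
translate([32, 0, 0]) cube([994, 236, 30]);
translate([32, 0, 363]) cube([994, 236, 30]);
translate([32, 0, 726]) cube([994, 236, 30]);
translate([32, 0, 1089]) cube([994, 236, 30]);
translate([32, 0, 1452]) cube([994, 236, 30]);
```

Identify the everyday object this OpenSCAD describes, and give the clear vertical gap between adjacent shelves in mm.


A bookshelf. The clear shelf gap is 333 mm.

Two tall side panels with 5 horizontal boards between them — a bookshelf. The first two shelf undersides are at z = 0 and z = 363; with shelf thickness 30, the clear gap is 363 − 0 − 30 = 333 mm.


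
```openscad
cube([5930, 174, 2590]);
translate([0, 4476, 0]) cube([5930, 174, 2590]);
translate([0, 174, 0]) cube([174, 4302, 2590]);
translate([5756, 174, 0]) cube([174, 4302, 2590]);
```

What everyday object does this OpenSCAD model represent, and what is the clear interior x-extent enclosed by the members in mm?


A house (or room) frame. The interior width is 5582 mm.

Four 2590 mm walls enclosing a rectangle with no floor or roof — a room or house frame. Outside width is 5930 mm and wall thickness is 174 mm, so the interior width is 5930 − 2 × 174 = 5582 mm.


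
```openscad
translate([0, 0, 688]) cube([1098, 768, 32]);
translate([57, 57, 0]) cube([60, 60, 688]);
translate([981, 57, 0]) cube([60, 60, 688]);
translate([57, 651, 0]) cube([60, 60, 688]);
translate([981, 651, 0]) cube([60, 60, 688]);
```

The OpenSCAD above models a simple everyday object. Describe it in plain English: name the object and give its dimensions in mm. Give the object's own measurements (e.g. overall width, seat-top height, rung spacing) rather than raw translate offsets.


A rectangular dining table. The top is 1098×768×32 mm with its upper surface at z = 720 mm. It stands on four 60×60 mm square legs, each inset 57 mm from the nearest pair of top edges, running from the floor to the underside of the top.


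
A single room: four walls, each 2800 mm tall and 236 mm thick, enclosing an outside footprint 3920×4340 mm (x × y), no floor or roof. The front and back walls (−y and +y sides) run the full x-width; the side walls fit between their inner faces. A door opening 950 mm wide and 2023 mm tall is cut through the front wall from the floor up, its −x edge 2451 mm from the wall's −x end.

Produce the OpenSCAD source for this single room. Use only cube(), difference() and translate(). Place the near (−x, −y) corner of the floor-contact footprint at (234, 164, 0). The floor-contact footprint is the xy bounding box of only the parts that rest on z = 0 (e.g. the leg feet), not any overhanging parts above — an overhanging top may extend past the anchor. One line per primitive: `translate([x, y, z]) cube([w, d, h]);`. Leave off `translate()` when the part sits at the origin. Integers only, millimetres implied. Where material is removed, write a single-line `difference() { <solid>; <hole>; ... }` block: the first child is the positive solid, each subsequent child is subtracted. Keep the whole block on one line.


difference() { translate([234, 164, 0]) cube([3920, 236, 2800]); translate([2685, 164, 0]) cube([950, 236, 2023]); }
translate([234, 4268, 0]) cube([3920, 236, 2800]);
translate([234, 400, 0]) cube([236, 3868, 2800]);
translate([3918, 400, 0]) cube([236, 3868, 2800]);


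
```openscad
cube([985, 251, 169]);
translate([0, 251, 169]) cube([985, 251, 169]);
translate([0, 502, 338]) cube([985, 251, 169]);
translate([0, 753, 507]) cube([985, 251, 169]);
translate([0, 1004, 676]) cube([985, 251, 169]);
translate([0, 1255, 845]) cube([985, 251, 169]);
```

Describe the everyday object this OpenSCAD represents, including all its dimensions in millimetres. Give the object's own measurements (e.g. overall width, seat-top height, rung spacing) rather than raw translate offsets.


A straight staircase of 6 solid steps. Each step is 985 mm wide (x), 251 mm deep (y, the going) and 169 mm tall (the rise). The first step rests on the floor; each subsequent step sits one going further in +y and one rise higher in +z, directly behind and above the previous step with no overlap.


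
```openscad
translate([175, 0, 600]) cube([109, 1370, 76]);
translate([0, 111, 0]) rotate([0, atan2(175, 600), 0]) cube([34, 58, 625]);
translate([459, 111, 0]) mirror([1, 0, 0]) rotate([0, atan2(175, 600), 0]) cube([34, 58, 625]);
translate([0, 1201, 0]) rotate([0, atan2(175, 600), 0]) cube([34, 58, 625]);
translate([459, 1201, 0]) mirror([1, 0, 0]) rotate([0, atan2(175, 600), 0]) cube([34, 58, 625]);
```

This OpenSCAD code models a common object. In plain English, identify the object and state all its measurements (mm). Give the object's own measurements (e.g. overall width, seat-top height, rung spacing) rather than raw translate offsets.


A sawhorse. A 109×1370×76 mm beam (x, y, z) sits on two A-frame leg pairs. Each pair is two raked legs of 34×58 mm section (58 mm along y) splaying symmetrically in x. Each leg rises 600 mm vertically over 175 mm of horizontal reach and is 625 mm long along its own axis. Every leg's outer bottom edge rests on the floor and its outer top edge meets a bottom edge of the beam — the left legs (tilting toward +x) meet the beam's −x bottom edge, the right legs (their mirror images, tilting toward −x) meet its +x bottom edge — so the leg tops tuck under the beam, the beam's underside is 600 mm above the floor, and the feet are 459 mm apart outside-to-outside with the beam centred between them. The two leg pairs are set in 111 mm from either end of the beam.


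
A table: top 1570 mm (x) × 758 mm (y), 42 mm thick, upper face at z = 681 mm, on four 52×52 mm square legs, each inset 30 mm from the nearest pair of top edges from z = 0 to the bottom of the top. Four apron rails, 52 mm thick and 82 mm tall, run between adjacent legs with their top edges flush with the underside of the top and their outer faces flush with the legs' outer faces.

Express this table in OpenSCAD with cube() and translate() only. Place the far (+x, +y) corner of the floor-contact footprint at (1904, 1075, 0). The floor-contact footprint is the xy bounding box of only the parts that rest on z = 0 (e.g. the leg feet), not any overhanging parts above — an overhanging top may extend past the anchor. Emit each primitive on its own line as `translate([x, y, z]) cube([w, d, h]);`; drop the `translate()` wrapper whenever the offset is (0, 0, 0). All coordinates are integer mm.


translate([364, 347, 639]) cube([1570, 758, 42]);
translate([394, 377, 0]) cube([52, 52, 639]);
translate([1852, 377, 0]) cube([52, 52, 639]);
translate([394, 1023, 0]) cube([52, 52, 639]);
translate([1852, 1023, 0]) cube([52, 52, 639]);
translate([446, 377, 557]) cube([1406, 52, 82]);
translate([446, 1023, 557]) cube([1406, 52, 82]);
translate([394, 429, 557]) cube([52, 594, 82]);
translate([1852, 429, 557]) cube([52, 594, 82]);


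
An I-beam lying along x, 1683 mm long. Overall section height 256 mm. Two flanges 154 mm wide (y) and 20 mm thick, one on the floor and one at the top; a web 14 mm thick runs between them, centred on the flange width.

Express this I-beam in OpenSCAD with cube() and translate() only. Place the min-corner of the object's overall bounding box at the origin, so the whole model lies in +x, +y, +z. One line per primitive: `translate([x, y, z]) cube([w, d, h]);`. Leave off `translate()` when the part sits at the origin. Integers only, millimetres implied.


cube([1683, 154, 20]);
translate([0, 70, 20]) cube([1683, 14, 216]);
translate([0, 0, 236]) cube([1683, 154, 20]);


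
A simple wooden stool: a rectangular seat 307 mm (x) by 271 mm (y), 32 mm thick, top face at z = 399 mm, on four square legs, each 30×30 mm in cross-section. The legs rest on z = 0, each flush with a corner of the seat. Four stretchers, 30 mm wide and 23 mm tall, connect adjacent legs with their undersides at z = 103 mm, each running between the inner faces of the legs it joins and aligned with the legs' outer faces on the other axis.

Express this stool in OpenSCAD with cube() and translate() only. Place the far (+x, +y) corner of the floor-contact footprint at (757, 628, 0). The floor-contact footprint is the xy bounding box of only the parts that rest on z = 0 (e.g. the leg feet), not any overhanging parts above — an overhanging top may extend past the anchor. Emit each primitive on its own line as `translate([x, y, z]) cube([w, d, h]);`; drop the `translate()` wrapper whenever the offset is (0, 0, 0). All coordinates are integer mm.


// leg_h = 399 - 32 = 367
// stretcher span = 307 - 2*30 = 247
translate([450, 357, 367]) cube([307, 271, 32]);
translate([450, 357, 0]) cube([30, 30, 367]);
translate([727, 357, 0]) cube([30, 30, 367]);
translate([450, 598, 0]) cube([30, 30, 367]);
translate([727, 598, 0]) cube([30, 30, 367]);
translate([480, 357, 103]) cube([247, 30, 23]);
translate([480, 598, 103]) cube([247, 30, 23]);
translate([450, 387, 103]) cube([30, 211, 23]);
translate([727, 387, 103]) cube([30, 211, 23]);


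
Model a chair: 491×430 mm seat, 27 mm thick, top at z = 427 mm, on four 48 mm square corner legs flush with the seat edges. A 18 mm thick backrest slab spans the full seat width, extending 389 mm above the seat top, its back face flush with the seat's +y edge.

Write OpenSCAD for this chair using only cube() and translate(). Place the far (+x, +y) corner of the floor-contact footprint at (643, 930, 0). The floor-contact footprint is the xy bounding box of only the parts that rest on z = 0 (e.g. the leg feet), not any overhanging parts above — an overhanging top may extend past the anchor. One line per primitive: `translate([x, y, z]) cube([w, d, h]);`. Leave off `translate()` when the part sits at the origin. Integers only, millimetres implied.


// leg_h = 427 - 27 = 400
translate([152, 500, 400]) cube([491, 430, 27]);
translate([152, 500, 0]) cube([48, 48, 400]);
translate([595, 500, 0]) cube([48, 48, 400]);
translate([152, 882, 0]) cube([48, 48, 400]);
translate([595, 882, 0]) cube([48, 48, 400]);
translate([152, 912, 427]) cube([491, 18, 389]);


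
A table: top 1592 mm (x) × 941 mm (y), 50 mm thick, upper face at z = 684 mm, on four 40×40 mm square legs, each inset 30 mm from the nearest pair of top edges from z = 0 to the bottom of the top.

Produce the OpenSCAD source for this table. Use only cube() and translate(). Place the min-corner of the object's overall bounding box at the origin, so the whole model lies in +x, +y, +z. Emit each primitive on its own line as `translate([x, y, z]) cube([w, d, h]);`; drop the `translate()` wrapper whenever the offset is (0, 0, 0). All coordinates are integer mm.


// leg_h = 684 - 50 = 634
translate([0, 0, 634]) cube([1592, 941, 50]);
translate([30, 30, 0]) cube([40, 40, 634]);
translate([1522, 30, 0]) cube([40, 40, 634]);
translate([30, 871, 0]) cube([40, 40, 634]);
translate([1522, 871, 0]) cube([40, 40, 634]);


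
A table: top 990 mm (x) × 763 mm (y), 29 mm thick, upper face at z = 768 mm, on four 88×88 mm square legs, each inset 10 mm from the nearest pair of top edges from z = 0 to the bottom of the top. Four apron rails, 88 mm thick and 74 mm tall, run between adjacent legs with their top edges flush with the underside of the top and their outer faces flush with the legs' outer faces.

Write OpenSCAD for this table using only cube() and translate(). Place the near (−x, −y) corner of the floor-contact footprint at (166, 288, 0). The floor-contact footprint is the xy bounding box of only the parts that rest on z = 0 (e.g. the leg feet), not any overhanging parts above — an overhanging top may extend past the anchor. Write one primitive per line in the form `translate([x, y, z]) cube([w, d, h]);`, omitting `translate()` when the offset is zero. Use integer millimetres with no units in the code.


translate([156, 278, 739]) cube([990, 763, 29]);
translate([166, 288, 0]) cube([88, 88, 739]);
translate([1048, 288, 0]) cube([88, 88, 739]);
translate([166, 943, 0]) cube([88, 88, 739]);
translate([1048, 943, 0]) cube([88, 88, 739]);
translate([254, 288, 665]) cube([794, 88, 74]);
translate([254, 943, 665]) cube([794, 88, 74]);
translate([166, 376, 665]) cube([88, 567, 74]);
translate([1048, 376, 665]) cube([88, 567, 74]);


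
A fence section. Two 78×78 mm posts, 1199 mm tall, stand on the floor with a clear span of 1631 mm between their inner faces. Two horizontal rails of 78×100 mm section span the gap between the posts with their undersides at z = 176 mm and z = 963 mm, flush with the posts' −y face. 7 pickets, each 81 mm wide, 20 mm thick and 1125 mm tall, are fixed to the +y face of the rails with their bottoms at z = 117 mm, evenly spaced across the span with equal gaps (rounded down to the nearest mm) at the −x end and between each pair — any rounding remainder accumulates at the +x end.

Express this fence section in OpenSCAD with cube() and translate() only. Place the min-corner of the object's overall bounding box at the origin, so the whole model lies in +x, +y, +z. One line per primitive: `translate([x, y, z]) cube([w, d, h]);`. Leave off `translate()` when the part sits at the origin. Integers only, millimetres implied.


cube([78, 78, 1199]);
translate([1709, 0, 0]) cube([78, 78, 1199]);
translate([78, 0, 176]) cube([1631, 78, 100]);
translate([78, 0, 963]) cube([1631, 78, 100]);
translate([211, 78, 117]) cube([81, 20, 1125]);
translate([425, 78, 117]) cube([81, 20, 1125]);
translate([639, 78, 117]) cube([81, 20, 1125]);
translate([853, 78, 117]) cube([81, 20, 1125]);
translate([1067, 78, 117]) cube([81, 20, 1125]);
translate([1281, 78, 117]) cube([81, 20, 1125]);
translate([1495, 78, 117]) cube([81, 20, 1125]);


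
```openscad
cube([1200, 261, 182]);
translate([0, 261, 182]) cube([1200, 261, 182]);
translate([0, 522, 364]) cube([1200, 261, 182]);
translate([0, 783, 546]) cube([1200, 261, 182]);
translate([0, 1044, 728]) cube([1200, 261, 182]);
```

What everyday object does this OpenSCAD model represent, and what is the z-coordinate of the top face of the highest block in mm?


A staircase. The total rise is 910 mm.

5 identical blocks, each offset up and back from the previous — a staircase. Each step is 182 mm tall and there are 5 of them, so the total rise is 5 × 182 = 910 mm.


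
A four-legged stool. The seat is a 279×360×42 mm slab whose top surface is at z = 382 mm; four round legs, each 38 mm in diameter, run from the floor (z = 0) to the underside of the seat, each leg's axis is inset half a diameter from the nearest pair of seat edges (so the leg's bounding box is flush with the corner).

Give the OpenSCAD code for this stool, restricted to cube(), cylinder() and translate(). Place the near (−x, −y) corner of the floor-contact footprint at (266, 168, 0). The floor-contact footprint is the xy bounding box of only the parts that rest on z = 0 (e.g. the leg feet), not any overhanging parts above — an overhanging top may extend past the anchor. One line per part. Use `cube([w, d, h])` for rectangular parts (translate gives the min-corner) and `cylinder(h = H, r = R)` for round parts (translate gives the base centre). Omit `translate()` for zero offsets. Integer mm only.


translate([266, 168, 340]) cube([279, 360, 42]);
translate([285, 187, 0]) cylinder(h = 340, r = 19);
translate([526, 187, 0]) cylinder(h = 340, r = 19);
translate([285, 509, 0]) cylinder(h = 340, r = 19);
translate([526, 509, 0]) cylinder(h = 340, r = 19);


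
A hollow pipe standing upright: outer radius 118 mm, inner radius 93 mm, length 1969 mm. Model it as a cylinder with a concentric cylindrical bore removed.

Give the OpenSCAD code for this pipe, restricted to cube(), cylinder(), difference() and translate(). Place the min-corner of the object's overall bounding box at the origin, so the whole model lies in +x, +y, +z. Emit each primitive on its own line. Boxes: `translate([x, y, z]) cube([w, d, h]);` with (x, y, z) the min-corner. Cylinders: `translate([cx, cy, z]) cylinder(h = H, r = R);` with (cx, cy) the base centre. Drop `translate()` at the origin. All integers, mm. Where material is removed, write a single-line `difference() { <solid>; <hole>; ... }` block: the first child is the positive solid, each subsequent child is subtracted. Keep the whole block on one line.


difference() { translate([118, 118, 0]) cylinder(h = 1969, r = 118); translate([118, 118, 0]) cylinder(h = 1969, r = 93); }


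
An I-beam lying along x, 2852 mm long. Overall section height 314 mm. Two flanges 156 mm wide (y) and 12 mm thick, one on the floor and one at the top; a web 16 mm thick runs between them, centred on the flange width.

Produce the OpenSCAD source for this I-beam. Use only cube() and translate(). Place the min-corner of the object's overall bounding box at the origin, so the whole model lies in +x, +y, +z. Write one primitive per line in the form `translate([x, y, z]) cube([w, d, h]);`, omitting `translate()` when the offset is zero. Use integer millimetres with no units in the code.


cube([2852, 156, 12]);
translate([0, 70, 12]) cube([2852, 16, 290]);
translate([0, 0, 302]) cube([2852, 156, 12]);


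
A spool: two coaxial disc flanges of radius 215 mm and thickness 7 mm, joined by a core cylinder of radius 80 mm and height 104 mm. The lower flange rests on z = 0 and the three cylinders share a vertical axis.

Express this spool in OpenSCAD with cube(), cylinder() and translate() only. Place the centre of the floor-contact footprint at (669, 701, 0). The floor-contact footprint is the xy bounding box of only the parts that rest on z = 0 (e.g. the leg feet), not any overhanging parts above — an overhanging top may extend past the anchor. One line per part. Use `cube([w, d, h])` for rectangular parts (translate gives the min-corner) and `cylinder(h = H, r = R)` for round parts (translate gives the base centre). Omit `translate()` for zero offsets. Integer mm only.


translate([669, 701, 0]) cylinder(h = 7, r = 215);
translate([669, 701, 7]) cylinder(h = 104, r = 80);
translate([669, 701, 111]) cylinder(h = 7, r = 215);


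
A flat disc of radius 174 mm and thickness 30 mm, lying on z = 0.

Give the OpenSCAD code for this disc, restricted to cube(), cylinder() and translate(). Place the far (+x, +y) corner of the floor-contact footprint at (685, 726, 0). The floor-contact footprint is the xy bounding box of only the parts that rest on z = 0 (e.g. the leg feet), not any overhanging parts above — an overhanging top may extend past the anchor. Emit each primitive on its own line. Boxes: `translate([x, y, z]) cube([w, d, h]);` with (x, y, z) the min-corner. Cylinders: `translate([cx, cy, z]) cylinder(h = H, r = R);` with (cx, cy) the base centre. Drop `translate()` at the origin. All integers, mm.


translate([511, 552, 0]) cylinder(h = 30, r = 174);
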